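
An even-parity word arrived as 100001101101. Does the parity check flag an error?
Sum of received bits: 1+0+0+0+0+1+1+0+1+1+0+1 = 6; 6 mod 2 = 0. Result is 0 → no error detected.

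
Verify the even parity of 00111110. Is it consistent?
Sum of all bits: 0+0+1+1+1+1+1+0 = 5; 5 mod 2 = 1. Result is 1 → parity error detected.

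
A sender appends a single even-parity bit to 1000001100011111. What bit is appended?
Sum of data bits: 1+0+0+0+0+0+1+1+0+0+0+1+1+1+1+1 = 8.
8 mod 2 = 0, so parity bit = 0.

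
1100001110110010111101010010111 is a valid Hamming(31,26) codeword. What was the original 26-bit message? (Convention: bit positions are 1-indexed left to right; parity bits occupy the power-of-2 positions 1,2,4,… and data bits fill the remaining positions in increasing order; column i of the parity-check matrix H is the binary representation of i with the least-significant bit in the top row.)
Parity bits occupy power-of-2 positions; data bits are at positions {3,5,6,7,9,10,11,12,13,14,15,17,18,19,20,21,22,23,24,25,26,27,28,29,30,31} (1-indexed).
Extract: c[3]=0 c[5]=0 c[6]=0 c[7]=1 c[9]=1 c[10]=0 c[11]=1 c[12]=1 c[13]=0 c[14]=0 c[15]=1 c[17]=1 c[18]=1 c[19]=1 c[20]=1 c[21]=0 c[22]=1 c[23]=0 c[24]=1 c[25]=0 c[26]=0 c[27]=1 c[28]=0 c[29]=1 c[30]=1 c[31]=1
Data = 00011011001111101010010111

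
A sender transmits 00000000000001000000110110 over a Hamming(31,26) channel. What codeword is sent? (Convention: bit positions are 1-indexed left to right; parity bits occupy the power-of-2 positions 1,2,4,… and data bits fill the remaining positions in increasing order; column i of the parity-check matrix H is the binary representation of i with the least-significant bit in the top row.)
Codeword c = d · G (mod 2), d = 00000000000001000000110110:
  c[0] = d·G[:,0] = (00000000000001000000110110)·(11011010101101010101010101) mod 2 = 0+0+0+0+0+0+0+0+0+0+0+0+0+1+0+0+0+0+0+0+0+1+0+1+0+0 mod 2 = 1
  c[1] = d·G[:,1] = (00000000000001000000110110)·(10110110011011001100110011) mod 2 = 0+0+0+0+0+0+0+0+0+0+0+0+0+1+0+0+0+0+0+0+1+1+0+0+1+0 mod 2 = 0
  c[2] = d·G[:,2] = (00000000000001000000110110)·(10000000000000000000000000) mod 2 = 0+0+0+0+0+0+0+0+0+0+0+0+0+0+0+0+0+0+0+0+0+0+0+0+0+0 mod 2 = 0
  c[3] = d·G[:,3] = (00000000000001000000110110)·(01110001111000111100001111) mod 2 = 0+0+0+0+0+0+0+0+0+0+0+0+0+0+0+0+0+0+0+0+0+0+0+1+1+0 mod 2 = 0
  c[4] = d·G[:,4] = (00000000000001000000110110)·(01000000000000000000000000) mod 2 = 0+0+0+0+0+0+0+0+0+0+0+0+0+0+0+0+0+0+0+0+0+0+0+0+0+0 mod 2 = 0
  c[5] = d·G[:,5] = (00000000000001000000110110)·(00100000000000000000000000) mod 2 = 0+0+0+0+0+0+0+0+0+0+0+0+0+0+0+0+0+0+0+0+0+0+0+0+0+0 mod 2 = 0
  c[6] = d·G[:,6] = (00000000000001000000110110)·(00010000000000000000000000) mod 2 = 0+0+0+0+0+0+0+0+0+0+0+0+0+0+0+0+0+0+0+0+0+0+0+0+0+0 mod 2 = 0
  c[7] = d·G[:,7] = (00000000000001000000110110)·(00001111111000000011111111) mod 2 = 0+0+0+0+0+0+0+0+0+0+0+0+0+0+0+0+0+0+0+0+1+1+0+1+1+0 mod 2 = 0
  c[8] = d·G[:,8] = (00000000000001000000110110)·(00001000000000000000000000) mod 2 = 0+0+0+0+0+0+0+0+0+0+0+0+0+0+0+0+0+0+0+0+0+0+0+0+0+0 mod 2 = 0
  c[9] = d·G[:,9] = (00000000000001000000110110)·(00000100000000000000000000) mod 2 = 0+0+0+0+0+0+0+0+0+0+0+0+0+0+0+0+0+0+0+0+0+0+0+0+0+0 mod 2 = 0
  c[10] = d·G[:,10] = (00000000000001000000110110)·(00000010000000000000000000) mod 2 = 0+0+0+0+0+0+0+0+0+0+0+0+0+0+0+0+0+0+0+0+0+0+0+0+0+0 mod 2 = 0
  c[11] = d·G[:,11] = (00000000000001000000110110)·(00000001000000000000000000) mod 2 = 0+0+0+0+0+0+0+0+0+0+0+0+0+0+0+0+0+0+0+0+0+0+0+0+0+0 mod 2 = 0
  c[12] = d·G[:,12] = (00000000000001000000110110)·(00000000100000000000000000) mod 2 = 0+0+0+0+0+0+0+0+0+0+0+0+0+0+0+0+0+0+0+0+0+0+0+0+0+0 mod 2 = 0
  c[13] = d·G[:,13] = (00000000000001000000110110)·(00000000010000000000000000) mod 2 = 0+0+0+0+0+0+0+0+0+0+0+0+0+0+0+0+0+0+0+0+0+0+0+0+0+0 mod 2 = 0
  c[14] = d·G[:,14] = (00000000000001000000110110)·(00000000001000000000000000) mod 2 = 0+0+0+0+0+0+0+0+0+0+0+0+0+0+0+0+0+0+0+0+0+0+0+0+0+0 mod 2 = 0
  c[15] = d·G[:,15] = (00000000000001000000110110)·(00000000000111111111111111) mod 2 = 0+0+0+0+0+0+0+0+0+0+0+0+0+1+0+0+0+0+0+0+1+1+0+1+1+0 mod 2 = 1
  c[16] = d·G[:,16] = (00000000000001000000110110)·(00000000000100000000000000) mod 2 = 0+0+0+0+0+0+0+0+0+0+0+0+0+0+0+0+0+0+0+0+0+0+0+0+0+0 mod 2 = 0
  c[17] = d·G[:,17] = (00000000000001000000110110)·(00000000000010000000000000) mod 2 = 0+0+0+0+0+0+0+0+0+0+0+0+0+0+0+0+0+0+0+0+0+0+0+0+0+0 mod 2 = 0
  c[18] = d·G[:,18] = (00000000000001000000110110)·(00000000000001000000000000) mod 2 = 0+0+0+0+0+0+0+0+0+0+0+0+0+1+0+0+0+0+0+0+0+0+0+0+0+0 mod 2 = 1
  c[19] = d·G[:,19] = (00000000000001000000110110)·(00000000000000100000000000) mod 2 = 0+0+0+0+0+0+0+0+0+0+0+0+0+0+0+0+0+0+0+0+0+0+0+0+0+0 mod 2 = 0
  c[20] = d·G[:,20] = (00000000000001000000110110)·(00000000000000010000000000) mod 2 = 0+0+0+0+0+0+0+0+0+0+0+0+0+0+0+0+0+0+0+0+0+0+0+0+0+0 mod 2 = 0
  c[21] = d·G[:,21] = (00000000000001000000110110)·(00000000000000001000000000) mod 2 = 0+0+0+0+0+0+0+0+0+0+0+0+0+0+0+0+0+0+0+0+0+0+0+0+0+0 mod 2 = 0
  c[22] = d·G[:,22] = (00000000000001000000110110)·(00000000000000000100000000) mod 2 = 0+0+0+0+0+0+0+0+0+0+0+0+0+0+0+0+0+0+0+0+0+0+0+0+0+0 mod 2 = 0
  c[23] = d·G[:,23] = (00000000000001000000110110)·(00000000000000000010000000) mod 2 = 0+0+0+0+0+0+0+0+0+0+0+0+0+0+0+0+0+0+0+0+0+0+0+0+0+0 mod 2 = 0
  c[24] = d·G[:,24] = (00000000000001000000110110)·(00000000000000000001000000) mod 2 = 0+0+0+0+0+0+0+0+0+0+0+0+0+0+0+0+0+0+0+0+0+0+0+0+0+0 mod 2 = 0
  c[25] = d·G[:,25] = (00000000000001000000110110)·(00000000000000000000100000) mod 2 = 0+0+0+0+0+0+0+0+0+0+0+0+0+0+0+0+0+0+0+0+1+0+0+0+0+0 mod 2 = 1
  c[26] = d·G[:,26] = (00000000000001000000110110)·(00000000000000000000010000) mod 2 = 0+0+0+0+0+0+0+0+0+0+0+0+0+0+0+0+0+0+0+0+0+1+0+0+0+0 mod 2 = 1
  c[27] = d·G[:,27] = (00000000000001000000110110)·(00000000000000000000001000) mod 2 = 0+0+0+0+0+0+0+0+0+0+0+0+0+0+0+0+0+0+0+0+0+0+0+0+0+0 mod 2 = 0
  c[28] = d·G[:,28] = (00000000000001000000110110)·(00000000000000000000000100) mod 2 = 0+0+0+0+0+0+0+0+0+0+0+0+0+0+0+0+0+0+0+0+0+0+0+1+0+0 mod 2 = 1
  c[29] = d·G[:,29] = (00000000000001000000110110)·(00000000000000000000000010) mod 2 = 0+0+0+0+0+0+0+0+0+0+0+0+0+0+0+0+0+0+0+0+0+0+0+0+1+0 mod 2 = 1
  c[30] = d·G[:,30] = (00000000000001000000110110)·(00000000000000000000000001) mod 2 = 0+0+0+0+0+0+0+0+0+0+0+0+0+0+0+0+0+0+0+0+0+0+0+0+0+0 mod 2 = 0
Codeword = 1000000000000001001000000110110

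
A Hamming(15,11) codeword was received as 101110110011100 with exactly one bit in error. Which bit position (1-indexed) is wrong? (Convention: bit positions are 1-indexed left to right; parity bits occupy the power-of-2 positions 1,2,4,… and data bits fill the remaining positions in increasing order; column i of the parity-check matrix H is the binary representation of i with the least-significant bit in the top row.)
Syndrome s = H · r^T (mod 2), r = 101110110011100:
  s[0] = (101010101010101)·(101110110011100) mod 2 = 1+0+1+0+1+0+1+0+0+0+1+0+1+0+0 mod 2 = 0
  s[1] = (011001100110011)·(101110110011100) mod 2 = 0+0+1+0+0+0+1+0+0+0+1+0+0+0+0 mod 2 = 1
  s[2] = (000111100001111)·(101110110011100) mod 2 = 0+0+0+1+1+0+1+0+0+0+0+1+1+0+0 mod 2 = 1
  s[3] = (000000011111111)·(101110110011100) mod 2 = 0+0+0+0+0+0+0+1+0+0+1+1+1+0+0 mod 2 = 0
Syndrome = 0110
Column i of H is the binary representation of i, so the syndrome is the binary index of the flipped bit.
Read s = 0110 with s[0] as LSB: 0·2^0 + 1·2^1 + 1·2^2 + 0·2^3 = 6.
Error is at bit position 6.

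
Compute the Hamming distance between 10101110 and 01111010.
XOR = 11010100, count of 1s = 4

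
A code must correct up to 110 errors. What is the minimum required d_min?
Correcting t errors requires d_min ≥ 2t + 1 = 2·110 + 1 = 221.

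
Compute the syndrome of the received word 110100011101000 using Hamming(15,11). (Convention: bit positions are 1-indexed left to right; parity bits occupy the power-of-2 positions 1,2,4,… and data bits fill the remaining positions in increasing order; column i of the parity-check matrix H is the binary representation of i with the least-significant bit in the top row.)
Syndrome s = H · r^T (mod 2), r = 110100011101000:
  s[0] = (101010101010101)·(110100011101000) mod 2 = 1+0+0+0+0+0+0+0+1+0+0+0+0+0+0 mod 2 = 0
  s[1] = (011001100110011)·(110100011101000) mod 2 = 0+1+0+0+0+0+0+0+0+1+0+0+0+0+0 mod 2 = 0
  s[2] = (000111100001111)·(110100011101000) mod 2 = 0+0+0+1+0+0+0+0+0+0+0+1+0+0+0 mod 2 = 0
  s[3] = (000000011111111)·(110100011101000) mod 2 = 0+0+0+0+0+0+0+1+1+1+0+1+0+0+0 mod 2 = 0
Syndrome = 0000
s = 0: no error detected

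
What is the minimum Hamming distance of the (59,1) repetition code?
d_min = 59 (the only two codewords are 0…0 and 1…1, differing in all 59 positions).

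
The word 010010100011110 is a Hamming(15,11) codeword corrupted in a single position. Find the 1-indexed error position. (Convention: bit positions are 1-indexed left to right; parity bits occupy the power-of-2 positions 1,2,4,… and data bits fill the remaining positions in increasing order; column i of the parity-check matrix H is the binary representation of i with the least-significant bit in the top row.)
Syndrome s = H · r^T (mod 2), r = 010010100011110:
  s[0] = (101010101010101)·(010010100011110) mod 2 = 0+0+0+0+1+0+1+0+0+0+1+0+1+0+0 mod 2 = 0
  s[1] = (011001100110011)·(010010100011110) mod 2 = 0+1+0+0+0+0+1+0+0+0+1+0+0+1+0 mod 2 = 0
  s[2] = (000111100001111)·(010010100011110) mod 2 = 0+0+0+0+1+0+1+0+0+0+0+1+1+1+0 mod 2 = 1
  s[3] = (000000011111111)·(010010100011110) mod 2 = 0+0+0+0+0+0+0+0+0+0+1+1+1+1+0 mod 2 = 0
Syndrome = 0010
Column i of H is the binary representation of i, so the syndrome is the binary index of the flipped bit.
Read s = 0010 with s[0] as LSB: 0·2^0 + 0·2^1 + 1·2^2 + 0·2^3 = 4.
Error is at bit position 4.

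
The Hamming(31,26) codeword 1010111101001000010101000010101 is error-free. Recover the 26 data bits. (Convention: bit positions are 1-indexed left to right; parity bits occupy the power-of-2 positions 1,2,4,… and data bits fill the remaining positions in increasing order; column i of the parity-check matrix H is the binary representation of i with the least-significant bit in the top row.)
Parity bits occupy power-of-2 positions; data bits are at positions {3,5,6,7,9,10,11,12,13,14,15,17,18,19,20,21,22,23,24,25,26,27,28,29,30,31} (1-indexed).
Extract: c[3]=1 c[5]=1 c[6]=1 c[7]=1 c[9]=0 c[10]=1 c[11]=0 c[12]=0 c[13]=1 c[14]=0 c[15]=0 c[17]=0 c[18]=1 c[19]=0 c[20]=1 c[21]=0 c[22]=1 c[23]=0 c[24]=0 c[25]=0 c[26]=0 c[27]=1 c[28]=0 c[29]=1 c[30]=0 c[31]=1
Data = 11110100100010101000010101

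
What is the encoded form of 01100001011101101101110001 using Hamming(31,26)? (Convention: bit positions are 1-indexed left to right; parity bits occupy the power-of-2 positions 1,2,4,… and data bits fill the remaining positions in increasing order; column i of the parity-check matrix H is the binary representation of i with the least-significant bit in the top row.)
Codeword c = d · G (mod 2), d = 01100001011101101101110001:
  c[0] = d·G[:,0] = (01100001011101101101110001)·(11011010101101010101010101) mod 2 = 0+1+0+0+0+0+0+0+0+0+1+1+0+1+0+0+0+1+0+1+0+1+0+0+0+1 mod 2 = 0
  c[1] = d·G[:,1] = (01100001011101101101110001)·(10110110011011001100110011) mod 2 = 0+0+1+0+0+0+0+0+0+1+1+0+0+1+0+0+1+1+0+0+1+1+0+0+0+1 mod 2 = 1
  c[2] = d·G[:,2] = (01100001011101101101110001)·(10000000000000000000000000) mod 2 = 0+0+0+0+0+0+0+0+0+0+0+0+0+0+0+0+0+0+0+0+0+0+0+0+0+0 mod 2 = 0
  c[3] = d·G[:,3] = (01100001011101101101110001)·(01110001111000111100001111) mod 2 = 0+1+1+0+0+0+0+1+0+1+1+0+0+0+1+0+1+1+0+0+0+0+0+0+0+1 mod 2 = 1
  c[4] = d·G[:,4] = (01100001011101101101110001)·(01000000000000000000000000) mod 2 = 0+1+0+0+0+0+0+0+0+0+0+0+0+0+0+0+0+0+0+0+0+0+0+0+0+0 mod 2 = 1
  c[5] = d·G[:,5] = (01100001011101101101110001)·(00100000000000000000000000) mod 2 = 0+0+1+0+0+0+0+0+0+0+0+0+0+0+0+0+0+0+0+0+0+0+0+0+0+0 mod 2 = 1
  c[6] = d·G[:,6] = (01100001011101101101110001)·(00010000000000000000000000) mod 2 = 0+0+0+0+0+0+0+0+0+0+0+0+0+0+0+0+0+0+0+0+0+0+0+0+0+0 mod 2 = 0
  c[7] = d·G[:,7] = (01100001011101101101110001)·(00001111111000000011111111) mod 2 = 0+0+0+0+0+0+0+1+0+1+1+0+0+0+0+0+0+0+0+1+1+1+0+0+0+1 mod 2 = 1
  c[8] = d·G[:,8] = (01100001011101101101110001)·(00001000000000000000000000) mod 2 = 0+0+0+0+0+0+0+0+0+0+0+0+0+0+0+0+0+0+0+0+0+0+0+0+0+0 mod 2 = 0
  c[9] = d·G[:,9] = (01100001011101101101110001)·(00000100000000000000000000) mod 2 = 0+0+0+0+0+0+0+0+0+0+0+0+0+0+0+0+0+0+0+0+0+0+0+0+0+0 mod 2 = 0
  c[10] = d·G[:,10] = (01100001011101101101110001)·(00000010000000000000000000) mod 2 = 0+0+0+0+0+0+0+0+0+0+0+0+0+0+0+0+0+0+0+0+0+0+0+0+0+0 mod 2 = 0
  c[11] = d·G[:,11] = (01100001011101101101110001)·(00000001000000000000000000) mod 2 = 0+0+0+0+0+0+0+1+0+0+0+0+0+0+0+0+0+0+0+0+0+0+0+0+0+0 mod 2 = 1
  c[12] = d·G[:,12] = (01100001011101101101110001)·(00000000100000000000000000) mod 2 = 0+0+0+0+0+0+0+0+0+0+0+0+0+0+0+0+0+0+0+0+0+0+0+0+0+0 mod 2 = 0
  c[13] = d·G[:,13] = (01100001011101101101110001)·(00000000010000000000000000) mod 2 = 0+0+0+0+0+0+0+0+0+1+0+0+0+0+0+0+0+0+0+0+0+0+0+0+0+0 mod 2 = 1
  c[14] = d·G[:,14] = (01100001011101101101110001)·(00000000001000000000000000) mod 2 = 0+0+0+0+0+0+0+0+0+0+1+0+0+0+0+0+0+0+0+0+0+0+0+0+0+0 mod 2 = 1
  c[15] = d·G[:,15] = (01100001011101101101110001)·(00000000000111111111111111) mod 2 = 0+0+0+0+0+0+0+0+0+0+0+1+0+1+1+0+1+1+0+1+1+1+0+0+0+1 mod 2 = 1
  c[16] = d·G[:,16] = (01100001011101101101110001)·(00000000000100000000000000) mod 2 = 0+0+0+0+0+0+0+0+0+0+0+1+0+0+0+0+0+0+0+0+0+0+0+0+0+0 mod 2 = 1
  c[17] = d·G[:,17] = (01100001011101101101110001)·(00000000000010000000000000) mod 2 = 0+0+0+0+0+0+0+0+0+0+0+0+0+0+0+0+0+0+0+0+0+0+0+0+0+0 mod 2 = 0
  c[18] = d·G[:,18] = (01100001011101101101110001)·(00000000000001000000000000) mod 2 = 0+0+0+0+0+0+0+0+0+0+0+0+0+1+0+0+0+0+0+0+0+0+0+0+0+0 mod 2 = 1
  c[19] = d·G[:,19] = (01100001011101101101110001)·(00000000000000100000000000) mod 2 = 0+0+0+0+0+0+0+0+0+0+0+0+0+0+1+0+0+0+0+0+0+0+0+0+0+0 mod 2 = 1
  c[20] = d·G[:,20] = (01100001011101101101110001)·(00000000000000010000000000) mod 2 = 0+0+0+0+0+0+0+0+0+0+0+0+0+0+0+0+0+0+0+0+0+0+0+0+0+0 mod 2 = 0
  c[21] = d·G[:,21] = (01100001011101101101110001)·(00000000000000001000000000) mod 2 = 0+0+0+0+0+0+0+0+0+0+0+0+0+0+0+0+1+0+0+0+0+0+0+0+0+0 mod 2 = 1
  c[22] = d·G[:,22] = (01100001011101101101110001)·(00000000000000000100000000) mod 2 = 0+0+0+0+0+0+0+0+0+0+0+0+0+0+0+0+0+1+0+0+0+0+0+0+0+0 mod 2 = 1
  c[23] = d·G[:,23] = (01100001011101101101110001)·(00000000000000000010000000) mod 2 = 0+0+0+0+0+0+0+0+0+0+0+0+0+0+0+0+0+0+0+0+0+0+0+0+0+0 mod 2 = 0
  c[24] = d·G[:,24] = (01100001011101101101110001)·(00000000000000000001000000) mod 2 = 0+0+0+0+0+0+0+0+0+0+0+0+0+0+0+0+0+0+0+1+0+0+0+0+0+0 mod 2 = 1
  c[25] = d·G[:,25] = (01100001011101101101110001)·(00000000000000000000100000) mod 2 = 0+0+0+0+0+0+0+0+0+0+0+0+0+0+0+0+0+0+0+0+1+0+0+0+0+0 mod 2 = 1
  c[26] = d·G[:,26] = (01100001011101101101110001)·(00000000000000000000010000) mod 2 = 0+0+0+0+0+0+0+0+0+0+0+0+0+0+0+0+0+0+0+0+0+1+0+0+0+0 mod 2 = 1
  c[27] = d·G[:,27] = (01100001011101101101110001)·(00000000000000000000001000) mod 2 = 0+0+0+0+0+0+0+0+0+0+0+0+0+0+0+0+0+0+0+0+0+0+0+0+0+0 mod 2 = 0
  c[28] = d·G[:,28] = (01100001011101101101110001)·(00000000000000000000000100) mod 2 = 0+0+0+0+0+0+0+0+0+0+0+0+0+0+0+0+0+0+0+0+0+0+0+0+0+0 mod 2 = 0
  c[29] = d·G[:,29] = (01100001011101101101110001)·(00000000000000000000000010) mod 2 = 0+0+0+0+0+0+0+0+0+0+0+0+0+0+0+0+0+0+0+0+0+0+0+0+0+0 mod 2 = 0
  c[30] = d·G[:,30] = (01100001011101101101110001)·(00000000000000000000000001) mod 2 = 0+0+0+0+0+0+0+0+0+0+0+0+0+0+0+0+0+0+0+0+0+0+0+0+0+1 mod 2 = 1
Codeword = 0101110100010111101101101110001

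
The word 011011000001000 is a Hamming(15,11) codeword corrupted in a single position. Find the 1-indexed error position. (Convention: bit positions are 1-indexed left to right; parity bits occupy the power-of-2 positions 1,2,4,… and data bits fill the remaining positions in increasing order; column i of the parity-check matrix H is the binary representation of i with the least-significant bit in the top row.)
Syndrome s = H · r^T (mod 2), r = 011011000001000:
  s[0] = (101010101010101)·(011011000001000) mod 2 = 0+0+1+0+1+0+0+0+0+0+0+0+0+0+0 mod 2 = 0
  s[1] = (011001100110011)·(011011000001000) mod 2 = 0+1+1+0+0+1+0+0+0+0+0+0+0+0+0 mod 2 = 1
  s[2] = (000111100001111)·(011011000001000) mod 2 = 0+0+0+0+1+1+0+0+0+0+0+1+0+0+0 mod 2 = 1
  s[3] = (000000011111111)·(011011000001000) mod 2 = 0+0+0+0+0+0+0+0+0+0+0+1+0+0+0 mod 2 = 1
Syndrome = 0111
Column i of H is the binary representation of i, so the syndrome is the binary index of the flipped bit.
Read s = 0111 with s[0] as LSB: 0·2^0 + 1·2^1 + 1·2^2 + 1·2^3 = 14.
Error is at bit position 14.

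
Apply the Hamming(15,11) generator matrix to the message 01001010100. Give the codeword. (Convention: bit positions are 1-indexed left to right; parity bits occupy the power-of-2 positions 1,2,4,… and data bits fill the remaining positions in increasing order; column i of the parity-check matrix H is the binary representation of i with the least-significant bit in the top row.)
Codeword c = d · G (mod 2), d = 01001010100:
  c[0] = d·G[:,0] = (01001010100)·(11011010101) mod 2 = 0+1+0+0+1+0+1+0+1+0+0 mod 2 = 0
  c[1] = d·G[:,1] = (01001010100)·(10110110011) mod 2 = 0+0+0+0+0+0+1+0+0+0+0 mod 2 = 1
  c[2] = d·G[:,2] = (01001010100)·(10000000000) mod 2 = 0+0+0+0+0+0+0+0+0+0+0 mod 2 = 0
  c[3] = d·G[:,3] = (01001010100)·(01110001111) mod 2 = 0+1+0+0+0+0+0+0+1+0+0 mod 2 = 0
  c[4] = d·G[:,4] = (01001010100)·(01000000000) mod 2 = 0+1+0+0+0+0+0+0+0+0+0 mod 2 = 1
  c[5] = d·G[:,5] = (01001010100)·(00100000000) mod 2 = 0+0+0+0+0+0+0+0+0+0+0 mod 2 = 0
  c[6] = d·G[:,6] = (01001010100)·(00010000000) mod 2 = 0+0+0+0+0+0+0+0+0+0+0 mod 2 = 0
  c[7] = d·G[:,7] = (01001010100)·(00001111111) mod 2 = 0+0+0+0+1+0+1+0+1+0+0 mod 2 = 1
  c[8] = d·G[:,8] = (01001010100)·(00001000000) mod 2 = 0+0+0+0+1+0+0+0+0+0+0 mod 2 = 1
  c[9] = d·G[:,9] = (01001010100)·(00000100000) mod 2 = 0+0+0+0+0+0+0+0+0+0+0 mod 2 = 0
  c[10] = d·G[:,10] = (01001010100)·(00000010000) mod 2 = 0+0+0+0+0+0+1+0+0+0+0 mod 2 = 1
  c[11] = d·G[:,11] = (01001010100)·(00000001000) mod 2 = 0+0+0+0+0+0+0+0+0+0+0 mod 2 = 0
  c[12] = d·G[:,12] = (01001010100)·(00000000100) mod 2 = 0+0+0+0+0+0+0+0+1+0+0 mod 2 = 1
  c[13] = d·G[:,13] = (01001010100)·(00000000010) mod 2 = 0+0+0+0+0+0+0+0+0+0+0 mod 2 = 0
  c[14] = d·G[:,14] = (01001010100)·(00000000001) mod 2 = 0+0+0+0+0+0+0+0+0+0+0 mod 2 = 0
Codeword = 010010011010100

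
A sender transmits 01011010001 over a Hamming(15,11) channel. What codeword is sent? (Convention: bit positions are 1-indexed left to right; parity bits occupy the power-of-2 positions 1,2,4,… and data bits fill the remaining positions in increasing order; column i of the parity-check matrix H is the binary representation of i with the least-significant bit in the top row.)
Codeword c = d · G (mod 2), d = 01011010001:
  c[0] = d·G[:,0] = (01011010001)·(11011010101) mod 2 = 0+1+0+1+1+0+1+0+0+0+1 mod 2 = 1
  c[1] = d·G[:,1] = (01011010001)·(10110110011) mod 2 = 0+0+0+1+0+0+1+0+0+0+1 mod 2 = 1
  c[2] = d·G[:,2] = (01011010001)·(10000000000) mod 2 = 0+0+0+0+0+0+0+0+0+0+0 mod 2 = 0
  c[3] = d·G[:,3] = (01011010001)·(01110001111) mod 2 = 0+1+0+1+0+0+0+0+0+0+1 mod 2 = 1
  c[4] = d·G[:,4] = (01011010001)·(01000000000) mod 2 = 0+1+0+0+0+0+0+0+0+0+0 mod 2 = 1
  c[5] = d·G[:,5] = (01011010001)·(00100000000) mod 2 = 0+0+0+0+0+0+0+0+0+0+0 mod 2 = 0
  c[6] = d·G[:,6] = (01011010001)·(00010000000) mod 2 = 0+0+0+1+0+0+0+0+0+0+0 mod 2 = 1
  c[7] = d·G[:,7] = (01011010001)·(00001111111) mod 2 = 0+0+0+0+1+0+1+0+0+0+1 mod 2 = 1
  c[8] = d·G[:,8] = (01011010001)·(00001000000) mod 2 = 0+0+0+0+1+0+0+0+0+0+0 mod 2 = 1
  c[9] = d·G[:,9] = (01011010001)·(00000100000) mod 2 = 0+0+0+0+0+0+0+0+0+0+0 mod 2 = 0
  c[10] = d·G[:,10] = (01011010001)·(00000010000) mod 2 = 0+0+0+0+0+0+1+0+0+0+0 mod 2 = 1
  c[11] = d·G[:,11] = (01011010001)·(00000001000) mod 2 = 0+0+0+0+0+0+0+0+0+0+0 mod 2 = 0
  c[12] = d·G[:,12] = (01011010001)·(00000000100) mod 2 = 0+0+0+0+0+0+0+0+0+0+0 mod 2 = 0
  c[13] = d·G[:,13] = (01011010001)·(00000000010) mod 2 = 0+0+0+0+0+0+0+0+0+0+0 mod 2 = 0
  c[14] = d·G[:,14] = (01011010001)·(00000000001) mod 2 = 0+0+0+0+0+0+0+0+0+0+1 mod 2 = 1
Codeword = 110110111010001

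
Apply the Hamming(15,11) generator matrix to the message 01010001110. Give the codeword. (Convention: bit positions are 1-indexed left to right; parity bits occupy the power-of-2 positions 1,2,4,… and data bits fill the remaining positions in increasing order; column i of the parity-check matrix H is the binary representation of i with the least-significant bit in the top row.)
Codeword c = d · G (mod 2), d = 01010001110:
  c[0] = d·G[:,0] = (01010001110)·(11011010101) mod 2 = 0+1+0+1+0+0+0+0+1+0+0 mod 2 = 1
  c[1] = d·G[:,1] = (01010001110)·(10110110011) mod 2 = 0+0+0+1+0+0+0+0+0+1+0 mod 2 = 0
  c[2] = d·G[:,2] = (01010001110)·(10000000000) mod 2 = 0+0+0+0+0+0+0+0+0+0+0 mod 2 = 0
  c[3] = d·G[:,3] = (01010001110)·(01110001111) mod 2 = 0+1+0+1+0+0+0+1+1+1+0 mod 2 = 1
  c[4] = d·G[:,4] = (01010001110)·(01000000000) mod 2 = 0+1+0+0+0+0+0+0+0+0+0 mod 2 = 1
  c[5] = d·G[:,5] = (01010001110)·(00100000000) mod 2 = 0+0+0+0+0+0+0+0+0+0+0 mod 2 = 0
  c[6] = d·G[:,6] = (01010001110)·(00010000000) mod 2 = 0+0+0+1+0+0+0+0+0+0+0 mod 2 = 1
  c[7] = d·G[:,7] = (01010001110)·(00001111111) mod 2 = 0+0+0+0+0+0+0+1+1+1+0 mod 2 = 1
  c[8] = d·G[:,8] = (01010001110)·(00001000000) mod 2 = 0+0+0+0+0+0+0+0+0+0+0 mod 2 = 0
  c[9] = d·G[:,9] = (01010001110)·(00000100000) mod 2 = 0+0+0+0+0+0+0+0+0+0+0 mod 2 = 0
  c[10] = d·G[:,10] = (01010001110)·(00000010000) mod 2 = 0+0+0+0+0+0+0+0+0+0+0 mod 2 = 0
  c[11] = d·G[:,11] = (01010001110)·(00000001000) mod 2 = 0+0+0+0+0+0+0+1+0+0+0 mod 2 = 1
  c[12] = d·G[:,12] = (01010001110)·(00000000100) mod 2 = 0+0+0+0+0+0+0+0+1+0+0 mod 2 = 1
  c[13] = d·G[:,13] = (01010001110)·(00000000010) mod 2 = 0+0+0+0+0+0+0+0+0+1+0 mod 2 = 1
  c[14] = d·G[:,14] = (01010001110)·(00000000001) mod 2 = 0+0+0+0+0+0+0+0+0+0+0 mod 2 = 0
Codeword = 100110110001110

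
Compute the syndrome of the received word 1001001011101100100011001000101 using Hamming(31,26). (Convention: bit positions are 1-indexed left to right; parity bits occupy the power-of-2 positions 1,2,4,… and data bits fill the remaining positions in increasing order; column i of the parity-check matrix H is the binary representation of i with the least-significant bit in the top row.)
Syndrome s = H · r^T (mod 2), r = 1001001011101100100011001000101:
  s[0] = (1010101010101010101010101010101)·(1001001011101100100011001000101) mod 2 = 1+0+0+0+0+0+1+0+1+0+1+0+1+0+0+0+1+0+0+0+1+0+0+0+1+0+0+0+1+0+1 mod 2 = 0
  s[1] = (0110011001100110011001100110011)·(1001001011101100100011001000101) mod 2 = 0+0+0+0+0+0+1+0+0+1+1+0+0+1+0+0+0+0+0+0+0+1+0+0+0+0+0+0+0+0+1 mod 2 = 0
  s[2] = (0001111000011110000111100001111)·(1001001011101100100011001000101) mod 2 = 0+0+0+1+0+0+1+0+0+0+0+0+1+1+0+0+0+0+0+0+1+1+0+0+0+0+0+0+1+0+1 mod 2 = 0
  s[3] = (0000000111111110000000011111111)·(1001001011101100100011001000101) mod 2 = 0+0+0+0+0+0+0+0+1+1+1+0+1+1+0+0+0+0+0+0+0+0+0+0+1+0+0+0+1+0+1 mod 2 = 0
  s[4] = (0000000000000001111111111111111)·(1001001011101100100011001000101) mod 2 = 0+0+0+0+0+0+0+0+0+0+0+0+0+0+0+0+1+0+0+0+1+1+0+0+1+0+0+0+1+0+1 mod 2 = 0
Syndrome = 00000
s = 0: no error detected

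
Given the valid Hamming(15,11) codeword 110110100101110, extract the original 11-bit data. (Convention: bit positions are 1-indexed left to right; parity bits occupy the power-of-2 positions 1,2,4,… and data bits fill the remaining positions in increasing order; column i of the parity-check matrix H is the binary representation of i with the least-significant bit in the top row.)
Parity bits occupy power-of-2 positions; data bits are at positions {3,5,6,7,9,10,11,12,13,14,15} (1-indexed).
Extract: c[3]=0 c[5]=1 c[6]=0 c[7]=1 c[9]=0 c[10]=1 c[11]=0 c[12]=1 c[13]=1 c[14]=1 c[15]=0
Data = 01010101110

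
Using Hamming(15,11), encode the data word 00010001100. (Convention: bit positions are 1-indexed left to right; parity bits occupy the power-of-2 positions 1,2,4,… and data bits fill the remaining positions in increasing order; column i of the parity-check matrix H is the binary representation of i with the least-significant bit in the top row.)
Codeword c = d · G (mod 2), d = 00010001100:
  c[0] = d·G[:,0] = (00010001100)·(11011010101) mod 2 = 0+0+0+1+0+0+0+0+1+0+0 mod 2 = 0
  c[1] = d·G[:,1] = (00010001100)·(10110110011) mod 2 = 0+0+0+1+0+0+0+0+0+0+0 mod 2 = 1
  c[2] = d·G[:,2] = (00010001100)·(10000000000) mod 2 = 0+0+0+0+0+0+0+0+0+0+0 mod 2 = 0
  c[3] = d·G[:,3] = (00010001100)·(01110001111) mod 2 = 0+0+0+1+0+0+0+1+1+0+0 mod 2 = 1
  c[4] = d·G[:,4] = (00010001100)·(01000000000) mod 2 = 0+0+0+0+0+0+0+0+0+0+0 mod 2 = 0
  c[5] = d·G[:,5] = (00010001100)·(00100000000) mod 2 = 0+0+0+0+0+0+0+0+0+0+0 mod 2 = 0
  c[6] = d·G[:,6] = (00010001100)·(00010000000) mod 2 = 0+0+0+1+0+0+0+0+0+0+0 mod 2 = 1
  c[7] = d·G[:,7] = (00010001100)·(00001111111) mod 2 = 0+0+0+0+0+0+0+1+1+0+0 mod 2 = 0
  c[8] = d·G[:,8] = (00010001100)·(00001000000) mod 2 = 0+0+0+0+0+0+0+0+0+0+0 mod 2 = 0
  c[9] = d·G[:,9] = (00010001100)·(00000100000) mod 2 = 0+0+0+0+0+0+0+0+0+0+0 mod 2 = 0
  c[10] = d·G[:,10] = (00010001100)·(00000010000) mod 2 = 0+0+0+0+0+0+0+0+0+0+0 mod 2 = 0
  c[11] = d·G[:,11] = (00010001100)·(00000001000) mod 2 = 0+0+0+0+0+0+0+1+0+0+0 mod 2 = 1
  c[12] = d·G[:,12] = (00010001100)·(00000000100) mod 2 = 0+0+0+0+0+0+0+0+1+0+0 mod 2 = 1
  c[13] = d·G[:,13] = (00010001100)·(00000000010) mod 2 = 0+0+0+0+0+0+0+0+0+0+0 mod 2 = 0
  c[14] = d·G[:,14] = (00010001100)·(00000000001) mod 2 = 0+0+0+0+0+0+0+0+0+0+0 mod 2 = 0
Codeword = 010100100001100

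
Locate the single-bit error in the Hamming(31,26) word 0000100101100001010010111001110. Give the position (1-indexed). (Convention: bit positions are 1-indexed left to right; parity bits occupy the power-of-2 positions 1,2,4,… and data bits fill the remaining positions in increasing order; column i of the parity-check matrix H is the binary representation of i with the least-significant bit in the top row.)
Syndrome s = H · r^T (mod 2), r = 0000100101100001010010111001110:
  s[0] = (1010101010101010101010101010101)·(0000100101100001010010111001110) mod 2 = 0+0+0+0+1+0+0+0+0+0+1+0+0+0+0+0+0+0+0+0+1+0+1+0+1+0+0+0+1+0+0 mod 2 = 0
  s[1] = (0110011001100110011001100110011)·(0000100101100001010010111001110) mod 2 = 0+0+0+0+0+0+0+0+0+1+1+0+0+0+0+0+0+1+0+0+0+0+1+0+0+0+0+0+0+1+0 mod 2 = 1
  s[2] = (0001111000011110000111100001111)·(0000100101100001010010111001110) mod 2 = 0+0+0+0+1+0+0+0+0+0+0+0+0+0+0+0+0+0+0+0+1+0+1+0+0+0+0+1+1+1+0 mod 2 = 0
  s[3] = (0000000111111110000000011111111)·(0000100101100001010010111001110) mod 2 = 0+0+0+0+0+0+0+1+0+1+1+0+0+0+0+0+0+0+0+0+0+0+0+1+1+0+0+1+1+1+0 mod 2 = 0
  s[4] = (0000000000000001111111111111111)·(0000100101100001010010111001110) mod 2 = 0+0+0+0+0+0+0+0+0+0+0+0+0+0+0+1+0+1+0+0+1+0+1+1+1+0+0+1+1+1+0 mod 2 = 1
Syndrome = 01001
Column i of H is the binary representation of i, so the syndrome is the binary index of the flipped bit.
Read s = 01001 with s[0] as LSB: 0·2^0 + 1·2^1 + 0·2^2 + 0·2^3 + 1·2^4 = 18.
Error is at bit position 18.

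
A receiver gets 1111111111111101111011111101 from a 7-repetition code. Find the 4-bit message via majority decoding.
Split into 7-bit blocks and majority-vote each:
  block 1 = 1111111: 7 ones, 0 zeros → 1
  block 2 = 1111111: 7 ones, 0 zeros → 1
  block 3 = 0111101: 5 ones, 2 zeros → 1
  block 4 = 1111101: 6 ones, 1 zeros → 1
Decoded = 1111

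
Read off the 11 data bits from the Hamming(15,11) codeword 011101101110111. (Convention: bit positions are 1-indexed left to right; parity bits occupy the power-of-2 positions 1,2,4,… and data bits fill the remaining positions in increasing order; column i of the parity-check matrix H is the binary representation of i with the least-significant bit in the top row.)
Parity bits occupy power-of-2 positions; data bits are at positions {3,5,6,7,9,10,11,12,13,14,15} (1-indexed).
Extract: c[3]=1 c[5]=0 c[6]=1 c[7]=1 c[9]=1 c[10]=1 c[11]=1 c[12]=0 c[13]=1 c[14]=1 c[15]=1
Data = 10111110111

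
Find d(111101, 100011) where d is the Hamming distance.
XOR = 011110, count of 1s = 4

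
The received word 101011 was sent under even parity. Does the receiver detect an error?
Sum of received bits: 1+0+1+0+1+1 = 4; 4 mod 2 = 0. Result is 0 → no error detected.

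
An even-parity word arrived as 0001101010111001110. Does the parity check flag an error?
Sum of received bits: 0+0+0+1+1+0+1+0+1+0+1+1+1+0+0+1+1+1+0 = 10; 10 mod 2 = 0. Result is 0 → no error detected.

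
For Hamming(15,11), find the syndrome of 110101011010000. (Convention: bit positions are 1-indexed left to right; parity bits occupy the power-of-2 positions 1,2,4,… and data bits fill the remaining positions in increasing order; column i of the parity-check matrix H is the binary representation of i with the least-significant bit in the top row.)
Syndrome s = H · r^T (mod 2), r = 110101011010000:
  s[0] = (101010101010101)·(110101011010000) mod 2 = 1+0+0+0+0+0+0+0+1+0+1+0+0+0+0 mod 2 = 1
  s[1] = (011001100110011)·(110101011010000) mod 2 = 0+1+0+0+0+1+0+0+0+0+1+0+0+0+0 mod 2 = 1
  s[2] = (000111100001111)·(110101011010000) mod 2 = 0+0+0+1+0+1+0+0+0+0+0+0+0+0+0 mod 2 = 0
  s[3] = (000000011111111)·(110101011010000) mod 2 = 0+0+0+0+0+0+0+1+1+0+1+0+0+0+0 mod 2 = 1
Syndrome = 1101
Non-zero syndrome: error at position 11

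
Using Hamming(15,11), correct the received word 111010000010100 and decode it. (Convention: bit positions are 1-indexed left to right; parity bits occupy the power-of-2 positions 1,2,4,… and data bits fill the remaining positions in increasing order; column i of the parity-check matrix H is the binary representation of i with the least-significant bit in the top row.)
Syndrome s = H · r^T (mod 2), r = 111010000010100:
  s[0] = (101010101010101)·(111010000010100) mod 2 = 1+0+1+0+1+0+0+0+0+0+1+0+1+0+0 mod 2 = 1
  s[1] = (011001100110011)·(111010000010100) mod 2 = 0+1+1+0+0+0+0+0+0+0+1+0+0+0+0 mod 2 = 1
  s[2] = (000111100001111)·(111010000010100) mod 2 = 0+0+0+0+1+0+0+0+0+0+0+0+1+0+0 mod 2 = 0
  s[3] = (000000011111111)·(111010000010100) mod 2 = 0+0+0+0+0+0+0+0+0+0+1+0+1+0+0 mod 2 = 0
Syndrome = 1100
Column 3 of H equals this syndrome → error at bit 3 (1-indexed).
Flip bit 3: 111010000010100 → 110010000010100
Extract data bits at positions {3,5,6,7,9,10,11,12,13,14,15}: 01000010100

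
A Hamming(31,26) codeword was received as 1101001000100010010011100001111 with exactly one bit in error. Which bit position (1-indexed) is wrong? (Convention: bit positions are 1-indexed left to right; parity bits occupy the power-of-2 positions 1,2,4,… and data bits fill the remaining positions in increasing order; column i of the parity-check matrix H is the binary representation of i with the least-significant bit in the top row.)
Syndrome s = H · r^T (mod 2), r = 1101001000100010010011100001111:
  s[0] = (1010101010101010101010101010101)·(1101001000100010010011100001111) mod 2 = 1+0+0+0+0+0+1+0+0+0+1+0+0+0+1+0+0+0+0+0+1+0+1+0+0+0+0+0+1+0+1 mod 2 = 0
  s[1] = (0110011001100110011001100110011)·(1101001000100010010011100001111) mod 2 = 0+1+0+0+0+0+1+0+0+0+1+0+0+0+1+0+0+1+0+0+0+1+1+0+0+0+0+0+0+1+1 mod 2 = 1
  s[2] = (0001111000011110000111100001111)·(1101001000100010010011100001111) mod 2 = 0+0+0+1+0+0+1+0+0+0+0+0+0+0+1+0+0+0+0+0+1+1+1+0+0+0+0+1+1+1+1 mod 2 = 0
  s[3] = (0000000111111110000000011111111)·(1101001000100010010011100001111) mod 2 = 0+0+0+0+0+0+0+0+0+0+1+0+0+0+1+0+0+0+0+0+0+0+0+0+0+0+0+1+1+1+1 mod 2 = 0
  s[4] = (0000000000000001111111111111111)·(1101001000100010010011100001111) mod 2 = 0+0+0+0+0+0+0+0+0+0+0+0+0+0+0+0+0+1+0+0+1+1+1+0+0+0+0+1+1+1+1 mod 2 = 0
Syndrome = 01000
Column i of H is the binary representation of i, so the syndrome is the binary index of the flipped bit.
Read s = 01000 with s[0] as LSB: 0·2^0 + 1·2^1 + 0·2^2 + 0·2^3 + 0·2^4 = 2.
Error is at bit position 2.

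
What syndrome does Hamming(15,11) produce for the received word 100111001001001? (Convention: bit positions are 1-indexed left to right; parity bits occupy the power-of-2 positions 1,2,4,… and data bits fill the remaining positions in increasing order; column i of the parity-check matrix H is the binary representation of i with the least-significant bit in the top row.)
Syndrome s = H · r^T (mod 2), r = 100111001001001:
  s[0] = (101010101010101)·(100111001001001) mod 2 = 1+0+0+0+1+0+0+0+1+0+0+0+0+0+1 mod 2 = 0
  s[1] = (011001100110011)·(100111001001001) mod 2 = 0+0+0+0+0+1+0+0+0+0+0+0+0+0+1 mod 2 = 0
  s[2] = (000111100001111)·(100111001001001) mod 2 = 0+0+0+1+1+1+0+0+0+0+0+1+0+0+1 mod 2 = 1
  s[3] = (000000011111111)·(100111001001001) mod 2 = 0+0+0+0+0+0+0+0+1+0+0+1+0+0+1 mod 2 = 1
Syndrome = 0011
Non-zero syndrome: error at position 12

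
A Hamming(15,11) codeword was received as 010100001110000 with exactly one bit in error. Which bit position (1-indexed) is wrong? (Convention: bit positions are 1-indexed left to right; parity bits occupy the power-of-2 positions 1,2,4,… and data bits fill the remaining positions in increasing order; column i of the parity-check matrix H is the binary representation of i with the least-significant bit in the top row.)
Syndrome s = H · r^T (mod 2), r = 010100001110000:
  s[0] = (101010101010101)·(010100001110000) mod 2 = 0+0+0+0+0+0+0+0+1+0+1+0+0+0+0 mod 2 = 0
  s[1] = (011001100110011)·(010100001110000) mod 2 = 0+1+0+0+0+0+0+0+0+1+1+0+0+0+0 mod 2 = 1
  s[2] = (000111100001111)·(010100001110000) mod 2 = 0+0+0+1+0+0+0+0+0+0+0+0+0+0+0 mod 2 = 1
  s[3] = (000000011111111)·(010100001110000) mod 2 = 0+0+0+0+0+0+0+0+1+1+1+0+0+0+0 mod 2 = 1
Syndrome = 0111
Column i of H is the binary representation of i, so the syndrome is the binary index of the flipped bit.
Read s = 0111 with s[0] as LSB: 0·2^0 + 1·2^1 + 1·2^2 + 1·2^3 = 14.
Error is at bit position 14.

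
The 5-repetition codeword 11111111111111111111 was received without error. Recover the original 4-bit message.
Split into 5-bit blocks: 11111 11111 11111 11111
Data = 1111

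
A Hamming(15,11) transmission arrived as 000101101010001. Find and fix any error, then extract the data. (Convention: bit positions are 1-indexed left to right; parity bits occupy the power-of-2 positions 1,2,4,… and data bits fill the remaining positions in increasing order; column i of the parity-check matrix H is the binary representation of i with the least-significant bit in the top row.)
Syndrome s = H · r^T (mod 2), r = 000101101010001:
  s[0] = (101010101010101)·(000101101010001) mod 2 = 0+0+0+0+0+0+1+0+1+0+1+0+0+0+1 mod 2 = 0
  s[1] = (011001100110011)·(000101101010001) mod 2 = 0+0+0+0+0+1+1+0+0+0+1+0+0+0+1 mod 2 = 0
  s[2] = (000111100001111)·(000101101010001) mod 2 = 0+0+0+1+0+1+1+0+0+0+0+0+0+0+1 mod 2 = 0
  s[3] = (000000011111111)·(000101101010001) mod 2 = 0+0+0+0+0+0+0+0+1+0+1+0+0+0+1 mod 2 = 1
Syndrome = 0001
Column 8 of H equals this syndrome → error at bit 8 (1-indexed).
Flip bit 8: 000101101010001 → 000101111010001
Extract data bits at positions {3,5,6,7,9,10,11,12,13,14,15}: 00111010001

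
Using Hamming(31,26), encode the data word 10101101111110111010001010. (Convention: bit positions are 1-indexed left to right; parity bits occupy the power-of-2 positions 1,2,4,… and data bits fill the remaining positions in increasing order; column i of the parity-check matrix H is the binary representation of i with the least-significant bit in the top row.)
Codeword c = d · G (mod 2), d = 10101101111110111010001010:
  c[0] = d·G[:,0] = (10101101111110111010001010)·(11011010101101010101010101) mod 2 = 1+0+0+0+1+0+0+0+1+0+1+1+0+0+0+1+0+0+0+0+0+0+0+0+0+0 mod 2 = 0
  c[1] = d·G[:,1] = (10101101111110111010001010)·(10110110011011001100110011) mod 2 = 1+0+1+0+0+1+0+0+0+1+1+0+1+0+0+0+1+0+0+0+0+0+0+0+1+0 mod 2 = 0
  c[2] = d·G[:,2] = (10101101111110111010001010)·(10000000000000000000000000) mod 2 = 1+0+0+0+0+0+0+0+0+0+0+0+0+0+0+0+0+0+0+0+0+0+0+0+0+0 mod 2 = 1
  c[3] = d·G[:,3] = (10101101111110111010001010)·(01110001111000111100001111) mod 2 = 0+0+1+0+0+0+0+1+1+1+1+0+0+0+1+1+1+0+0+0+0+0+1+0+1+0 mod 2 = 0
  c[4] = d·G[:,4] = (10101101111110111010001010)·(01000000000000000000000000) mod 2 = 0+0+0+0+0+0+0+0+0+0+0+0+0+0+0+0+0+0+0+0+0+0+0+0+0+0 mod 2 = 0
  c[5] = d·G[:,5] = (10101101111110111010001010)·(00100000000000000000000000) mod 2 = 0+0+1+0+0+0+0+0+0+0+0+0+0+0+0+0+0+0+0+0+0+0+0+0+0+0 mod 2 = 1
  c[6] = d·G[:,6] = (10101101111110111010001010)·(00010000000000000000000000) mod 2 = 0+0+0+0+0+0+0+0+0+0+0+0+0+0+0+0+0+0+0+0+0+0+0+0+0+0 mod 2 = 0
  c[7] = d·G[:,7] = (10101101111110111010001010)·(00001111111000000011111111) mod 2 = 0+0+0+0+1+1+0+1+1+1+1+0+0+0+0+0+0+0+1+0+0+0+1+0+1+0 mod 2 = 1
  c[8] = d·G[:,8] = (10101101111110111010001010)·(00001000000000000000000000) mod 2 = 0+0+0+0+1+0+0+0+0+0+0+0+0+0+0+0+0+0+0+0+0+0+0+0+0+0 mod 2 = 1
  c[9] = d·G[:,9] = (10101101111110111010001010)·(00000100000000000000000000) mod 2 = 0+0+0+0+0+1+0+0+0+0+0+0+0+0+0+0+0+0+0+0+0+0+0+0+0+0 mod 2 = 1
  c[10] = d·G[:,10] = (10101101111110111010001010)·(00000010000000000000000000) mod 2 = 0+0+0+0+0+0+0+0+0+0+0+0+0+0+0+0+0+0+0+0+0+0+0+0+0+0 mod 2 = 0
  c[11] = d·G[:,11] = (10101101111110111010001010)·(00000001000000000000000000) mod 2 = 0+0+0+0+0+0+0+1+0+0+0+0+0+0+0+0+0+0+0+0+0+0+0+0+0+0 mod 2 = 1
  c[12] = d·G[:,12] = (10101101111110111010001010)·(00000000100000000000000000) mod 2 = 0+0+0+0+0+0+0+0+1+0+0+0+0+0+0+0+0+0+0+0+0+0+0+0+0+0 mod 2 = 1
  c[13] = d·G[:,13] = (10101101111110111010001010)·(00000000010000000000000000) mod 2 = 0+0+0+0+0+0+0+0+0+1+0+0+0+0+0+0+0+0+0+0+0+0+0+0+0+0 mod 2 = 1
  c[14] = d·G[:,14] = (10101101111110111010001010)·(00000000001000000000000000) mod 2 = 0+0+0+0+0+0+0+0+0+0+1+0+0+0+0+0+0+0+0+0+0+0+0+0+0+0 mod 2 = 1
  c[15] = d·G[:,15] = (10101101111110111010001010)·(00000000000111111111111111) mod 2 = 0+0+0+0+0+0+0+0+0+0+0+1+1+0+1+1+1+0+1+0+0+0+1+0+1+0 mod 2 = 0
  c[16] = d·G[:,16] = (10101101111110111010001010)·(00000000000100000000000000) mod 2 = 0+0+0+0+0+0+0+0+0+0+0+1+0+0+0+0+0+0+0+0+0+0+0+0+0+0 mod 2 = 1
  c[17] = d·G[:,17] = (10101101111110111010001010)·(00000000000010000000000000) mod 2 = 0+0+0+0+0+0+0+0+0+0+0+0+1+0+0+0+0+0+0+0+0+0+0+0+0+0 mod 2 = 1
  c[18] = d·G[:,18] = (10101101111110111010001010)·(00000000000001000000000000) mod 2 = 0+0+0+0+0+0+0+0+0+0+0+0+0+0+0+0+0+0+0+0+0+0+0+0+0+0 mod 2 = 0
  c[19] = d·G[:,19] = (10101101111110111010001010)·(00000000000000100000000000) mod 2 = 0+0+0+0+0+0+0+0+0+0+0+0+0+0+1+0+0+0+0+0+0+0+0+0+0+0 mod 2 = 1
  c[20] = d·G[:,20] = (10101101111110111010001010)·(00000000000000010000000000) mod 2 = 0+0+0+0+0+0+0+0+0+0+0+0+0+0+0+1+0+0+0+0+0+0+0+0+0+0 mod 2 = 1
  c[21] = d·G[:,21] = (10101101111110111010001010)·(00000000000000001000000000) mod 2 = 0+0+0+0+0+0+0+0+0+0+0+0+0+0+0+0+1+0+0+0+0+0+0+0+0+0 mod 2 = 1
  c[22] = d·G[:,22] = (10101101111110111010001010)·(00000000000000000100000000) mod 2 = 0+0+0+0+0+0+0+0+0+0+0+0+0+0+0+0+0+0+0+0+0+0+0+0+0+0 mod 2 = 0
  c[23] = d·G[:,23] = (10101101111110111010001010)·(00000000000000000010000000) mod 2 = 0+0+0+0+0+0+0+0+0+0+0+0+0+0+0+0+0+0+1+0+0+0+0+0+0+0 mod 2 = 1
  c[24] = d·G[:,24] = (10101101111110111010001010)·(00000000000000000001000000) mod 2 = 0+0+0+0+0+0+0+0+0+0+0+0+0+0+0+0+0+0+0+0+0+0+0+0+0+0 mod 2 = 0
  c[25] = d·G[:,25] = (10101101111110111010001010)·(00000000000000000000100000) mod 2 = 0+0+0+0+0+0+0+0+0+0+0+0+0+0+0+0+0+0+0+0+0+0+0+0+0+0 mod 2 = 0
  c[26] = d·G[:,26] = (10101101111110111010001010)·(00000000000000000000010000) mod 2 = 0+0+0+0+0+0+0+0+0+0+0+0+0+0+0+0+0+0+0+0+0+0+0+0+0+0 mod 2 = 0
  c[27] = d·G[:,27] = (10101101111110111010001010)·(00000000000000000000001000) mod 2 = 0+0+0+0+0+0+0+0+0+0+0+0+0+0+0+0+0+0+0+0+0+0+1+0+0+0 mod 2 = 1
  c[28] = d·G[:,28] = (10101101111110111010001010)·(00000000000000000000000100) mod 2 = 0+0+0+0+0+0+0+0+0+0+0+0+0+0+0+0+0+0+0+0+0+0+0+0+0+0 mod 2 = 0
  c[29] = d·G[:,29] = (10101101111110111010001010)·(00000000000000000000000010) mod 2 = 0+0+0+0+0+0+0+0+0+0+0+0+0+0+0+0+0+0+0+0+0+0+0+0+1+0 mod 2 = 1
  c[30] = d·G[:,30] = (10101101111110111010001010)·(00000000000000000000000001) mod 2 = 0+0+0+0+0+0+0+0+0+0+0+0+0+0+0+0+0+0+0+0+0+0+0+0+0+0 mod 2 = 0
Codeword = 0010010111011110110111010001010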